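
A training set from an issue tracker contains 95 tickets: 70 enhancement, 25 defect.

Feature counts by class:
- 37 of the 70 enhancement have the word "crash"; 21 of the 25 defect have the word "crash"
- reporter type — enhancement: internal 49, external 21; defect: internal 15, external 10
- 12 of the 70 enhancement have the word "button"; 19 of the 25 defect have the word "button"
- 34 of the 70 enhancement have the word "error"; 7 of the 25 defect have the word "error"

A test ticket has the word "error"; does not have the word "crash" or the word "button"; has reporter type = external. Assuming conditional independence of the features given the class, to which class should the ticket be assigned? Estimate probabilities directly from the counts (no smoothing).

enhancement: (70/95) × (33/70) × (21/70) × (58/70) × (34/70) ≈ 0.0419394
defect: (25/95) × (4/25) × (10/25) × (6/25) × (7/25) ≈ 0.00113179
Highest score → enhancement.

enhancement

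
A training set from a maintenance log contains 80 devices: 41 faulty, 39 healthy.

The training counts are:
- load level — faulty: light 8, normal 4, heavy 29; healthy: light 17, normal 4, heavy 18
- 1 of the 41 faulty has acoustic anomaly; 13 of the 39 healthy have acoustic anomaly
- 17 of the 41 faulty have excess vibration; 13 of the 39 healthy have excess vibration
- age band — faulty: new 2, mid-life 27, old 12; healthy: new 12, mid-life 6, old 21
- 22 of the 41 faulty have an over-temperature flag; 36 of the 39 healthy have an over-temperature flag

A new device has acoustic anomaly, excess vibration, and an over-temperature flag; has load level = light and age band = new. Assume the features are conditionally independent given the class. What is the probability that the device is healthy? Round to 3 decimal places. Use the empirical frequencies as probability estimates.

0.996

faulty: (41/80) × (8/41) × (1/41) × (17/41) × (2/41) × (22/41) ≈ 0.0000264707
healthy: (39/80) × (17/39) × (13/39) × (13/39) × (12/39) × (36/39) ≈ 0.00670611
P(healthy | x) = 0.00670611 / 0.0067325807 ≈ 0.996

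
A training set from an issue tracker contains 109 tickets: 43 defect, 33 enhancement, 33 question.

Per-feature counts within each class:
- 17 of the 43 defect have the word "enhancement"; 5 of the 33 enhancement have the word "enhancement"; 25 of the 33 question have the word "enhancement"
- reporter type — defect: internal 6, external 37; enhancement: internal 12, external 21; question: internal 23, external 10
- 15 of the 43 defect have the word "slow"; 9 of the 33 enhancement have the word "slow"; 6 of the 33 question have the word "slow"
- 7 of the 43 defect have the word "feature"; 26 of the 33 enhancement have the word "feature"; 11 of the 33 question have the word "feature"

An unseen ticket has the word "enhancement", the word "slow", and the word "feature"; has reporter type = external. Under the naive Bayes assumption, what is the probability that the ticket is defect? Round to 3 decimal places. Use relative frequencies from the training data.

0.421

defect: (43/109) × (17/43) × (37/43) × (15/43) × (7/43) ≈ 0.00762093
enhancement: (33/109) × (5/33) × (21/33) × (9/33) × (26/33) ≈ 0.00627244
question: (33/109) × (25/33) × (10/33) × (6/33) × (11/33) ≈ 0.00421226
P(defect | x) = 0.00762093 / 0.01810563 ≈ 0.421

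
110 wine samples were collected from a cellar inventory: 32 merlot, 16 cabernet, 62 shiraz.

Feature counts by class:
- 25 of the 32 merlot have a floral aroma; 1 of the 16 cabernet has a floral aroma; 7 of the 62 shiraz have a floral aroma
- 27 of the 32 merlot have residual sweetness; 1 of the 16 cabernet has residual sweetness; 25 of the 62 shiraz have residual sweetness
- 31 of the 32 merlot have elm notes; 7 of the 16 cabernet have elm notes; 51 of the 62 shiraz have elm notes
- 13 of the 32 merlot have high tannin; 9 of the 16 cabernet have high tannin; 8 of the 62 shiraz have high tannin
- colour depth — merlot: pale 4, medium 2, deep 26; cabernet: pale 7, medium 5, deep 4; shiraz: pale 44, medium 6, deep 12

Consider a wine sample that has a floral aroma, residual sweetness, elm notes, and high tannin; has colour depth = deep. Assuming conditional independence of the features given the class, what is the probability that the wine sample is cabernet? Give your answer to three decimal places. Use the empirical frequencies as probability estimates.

merlot: (32/110) × (25/32) × (27/32) × (31/32) × (13/32) × (26/32) ≈ 0.0613182
cabernet: (16/110) × (1/16) × (1/16) × (7/16) × (9/16) × (4/16) ≈ 0.0000349565
shiraz: (62/110) × (7/62) × (25/62) × (51/62) × (8/62) × (12/62) ≈ 0.000527133
P(cabernet | x) = 0.0000349565 / 0.0618802895 ≈ 0.001

0.001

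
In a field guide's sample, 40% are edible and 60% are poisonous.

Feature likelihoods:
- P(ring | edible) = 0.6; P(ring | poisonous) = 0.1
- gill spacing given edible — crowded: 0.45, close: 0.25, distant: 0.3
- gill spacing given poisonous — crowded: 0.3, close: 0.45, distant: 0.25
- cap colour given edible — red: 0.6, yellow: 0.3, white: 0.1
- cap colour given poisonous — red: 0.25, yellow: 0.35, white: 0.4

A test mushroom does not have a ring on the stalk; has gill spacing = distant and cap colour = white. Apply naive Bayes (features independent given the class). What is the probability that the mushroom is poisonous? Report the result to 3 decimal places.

0.918

edible: 0.4 × (1−0.6) × 0.3 × 0.1 = 0.0048
poisonous: 0.6 × (1−0.1) × 0.25 × 0.4 = 0.054
P(poisonous | x) = 0.054 / 0.0588 ≈ 0.918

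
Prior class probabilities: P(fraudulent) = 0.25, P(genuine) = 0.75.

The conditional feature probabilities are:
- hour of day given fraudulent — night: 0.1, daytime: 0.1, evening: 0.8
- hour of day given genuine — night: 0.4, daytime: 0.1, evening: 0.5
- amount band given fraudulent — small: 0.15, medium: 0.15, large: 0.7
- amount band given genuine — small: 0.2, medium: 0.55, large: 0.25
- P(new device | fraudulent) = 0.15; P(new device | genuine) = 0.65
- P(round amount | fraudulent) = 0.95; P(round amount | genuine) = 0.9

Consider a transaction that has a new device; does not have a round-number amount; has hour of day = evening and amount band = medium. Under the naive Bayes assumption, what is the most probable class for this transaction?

fraudulent: 0.25 × 0.8 × 0.15 × 0.15 × (1−0.95) = 0.000225
genuine: 0.75 × 0.5 × 0.55 × 0.65 × (1−0.9) = 0.01340625
Highest score → genuine.

genuine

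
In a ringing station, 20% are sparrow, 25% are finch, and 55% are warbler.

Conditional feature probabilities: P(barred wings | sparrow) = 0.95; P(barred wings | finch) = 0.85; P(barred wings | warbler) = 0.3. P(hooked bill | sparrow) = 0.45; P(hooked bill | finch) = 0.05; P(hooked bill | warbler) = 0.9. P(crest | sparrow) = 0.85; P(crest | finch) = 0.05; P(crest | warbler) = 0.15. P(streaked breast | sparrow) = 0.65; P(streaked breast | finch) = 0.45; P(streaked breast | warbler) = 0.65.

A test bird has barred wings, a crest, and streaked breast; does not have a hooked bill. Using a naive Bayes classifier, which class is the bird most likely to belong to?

sparrow

sparrow: 0.2 × 0.95 × (1−0.45) × 0.85 × 0.65 = 0.05773625
finch: 0.25 × 0.85 × (1−0.05) × 0.05 × 0.45 = 0.0045421875
warbler: 0.55 × 0.3 × (1−0.9) × 0.15 × 0.65 = 0.00160875
Highest score → sparrow.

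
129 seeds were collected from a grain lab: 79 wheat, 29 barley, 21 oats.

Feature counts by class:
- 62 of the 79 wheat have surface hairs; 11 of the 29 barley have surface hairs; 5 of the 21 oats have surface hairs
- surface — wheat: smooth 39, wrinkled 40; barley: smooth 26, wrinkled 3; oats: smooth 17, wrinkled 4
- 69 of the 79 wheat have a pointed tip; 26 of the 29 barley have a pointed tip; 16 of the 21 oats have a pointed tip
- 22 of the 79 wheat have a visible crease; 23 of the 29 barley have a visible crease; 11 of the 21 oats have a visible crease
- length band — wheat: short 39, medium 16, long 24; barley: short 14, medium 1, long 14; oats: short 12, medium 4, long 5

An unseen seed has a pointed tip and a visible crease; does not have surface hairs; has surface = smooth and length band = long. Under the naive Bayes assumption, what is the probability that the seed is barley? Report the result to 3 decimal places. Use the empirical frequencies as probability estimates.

wheat: (79/129) × (17/79) × (39/79) × (69/79) × (22/79) × (24/79) ≈ 0.00480727
barley: (29/129) × (18/29) × (26/29) × (26/29) × (23/29) × (14/29) ≈ 0.0429431
oats: (21/129) × (16/21) × (17/21) × (16/21) × (11/21) × (5/21) ≈ 0.0095408
P(barley | x) = 0.0429431 / 0.05729117 ≈ 0.750

0.750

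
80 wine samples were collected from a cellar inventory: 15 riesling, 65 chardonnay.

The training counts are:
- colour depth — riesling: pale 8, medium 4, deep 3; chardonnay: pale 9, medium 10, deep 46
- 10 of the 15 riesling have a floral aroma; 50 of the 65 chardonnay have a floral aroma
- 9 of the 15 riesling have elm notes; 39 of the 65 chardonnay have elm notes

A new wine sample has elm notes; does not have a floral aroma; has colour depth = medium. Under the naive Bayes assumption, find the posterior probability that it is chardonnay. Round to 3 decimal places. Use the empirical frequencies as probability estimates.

riesling: (15/80) × (4/15) × (5/15) × (9/15) = 0.01
chardonnay: (65/80) × (10/65) × (15/65) × (39/65) ≈ 0.0173077
P(chardonnay | x) = 0.0173077 / 0.0273077 ≈ 0.634

0.634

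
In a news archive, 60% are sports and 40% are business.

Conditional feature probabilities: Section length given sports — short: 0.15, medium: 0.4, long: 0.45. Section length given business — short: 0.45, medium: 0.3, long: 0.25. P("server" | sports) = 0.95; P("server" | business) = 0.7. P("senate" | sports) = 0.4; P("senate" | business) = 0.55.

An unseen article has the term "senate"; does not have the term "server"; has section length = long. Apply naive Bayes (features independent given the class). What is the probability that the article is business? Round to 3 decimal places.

sports: 0.6 × 0.45 × (1−0.95) × 0.4 = 0.0054
business: 0.4 × 0.25 × (1−0.7) × 0.55 = 0.0165
P(business | x) = 0.0165 / 0.0219 ≈ 0.753

0.753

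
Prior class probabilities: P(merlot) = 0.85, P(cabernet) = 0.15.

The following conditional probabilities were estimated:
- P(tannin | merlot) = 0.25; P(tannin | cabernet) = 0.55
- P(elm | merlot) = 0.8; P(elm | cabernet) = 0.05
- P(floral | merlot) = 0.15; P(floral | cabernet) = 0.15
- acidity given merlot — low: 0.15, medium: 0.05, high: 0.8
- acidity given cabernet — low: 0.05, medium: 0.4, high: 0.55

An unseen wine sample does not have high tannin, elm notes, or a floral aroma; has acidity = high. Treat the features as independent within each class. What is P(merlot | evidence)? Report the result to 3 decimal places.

merlot: 0.85 × (1−0.25) × (1−0.8) × (1−0.15) × 0.8 = 0.0867
cabernet: 0.15 × (1−0.55) × (1−0.05) × (1−0.15) × 0.55 = 0.0299784375
P(merlot | x) = 0.0867 / 0.1166784375 ≈ 0.743

0.743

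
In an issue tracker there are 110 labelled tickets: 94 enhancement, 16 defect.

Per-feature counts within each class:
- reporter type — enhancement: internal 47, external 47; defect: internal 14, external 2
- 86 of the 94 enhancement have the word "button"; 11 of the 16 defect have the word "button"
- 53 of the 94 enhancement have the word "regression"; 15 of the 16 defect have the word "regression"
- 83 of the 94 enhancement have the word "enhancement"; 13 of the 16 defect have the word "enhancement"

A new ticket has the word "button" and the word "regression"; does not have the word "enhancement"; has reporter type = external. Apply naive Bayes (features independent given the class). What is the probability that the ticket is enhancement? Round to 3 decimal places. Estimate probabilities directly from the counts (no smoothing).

0.921

enhancement: (94/110) × (47/94) × (86/94) × (53/94) × (11/94) ≈ 0.0257922
defect: (16/110) × (2/16) × (11/16) × (15/16) × (3/16) = 0.002197265625
P(enhancement | x) = 0.0257922 / 0.027989465625 ≈ 0.921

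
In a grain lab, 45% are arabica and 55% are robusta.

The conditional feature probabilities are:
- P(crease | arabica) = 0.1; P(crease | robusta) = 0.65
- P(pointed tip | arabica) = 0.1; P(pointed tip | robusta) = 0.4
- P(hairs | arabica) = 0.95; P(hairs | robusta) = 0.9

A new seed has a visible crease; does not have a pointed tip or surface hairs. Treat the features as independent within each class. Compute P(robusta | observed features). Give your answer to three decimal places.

0.914

arabica: 0.45 × 0.1 × (1−0.1) × (1−0.95) = 0.002025
robusta: 0.55 × 0.65 × (1−0.4) × (1−0.9) = 0.02145
P(robusta | x) = 0.02145 / 0.023475 ≈ 0.914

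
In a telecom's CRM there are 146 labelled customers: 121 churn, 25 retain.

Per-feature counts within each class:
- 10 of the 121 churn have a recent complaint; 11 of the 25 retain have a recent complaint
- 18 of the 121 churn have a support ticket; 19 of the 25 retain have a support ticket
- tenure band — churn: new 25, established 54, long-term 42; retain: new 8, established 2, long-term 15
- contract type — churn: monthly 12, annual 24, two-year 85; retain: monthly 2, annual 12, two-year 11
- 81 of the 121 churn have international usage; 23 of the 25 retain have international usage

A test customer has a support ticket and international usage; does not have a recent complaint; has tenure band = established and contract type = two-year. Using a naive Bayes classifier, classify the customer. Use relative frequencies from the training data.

churn: (121/146) × (111/121) × (18/121) × (54/121) × (85/121) × (81/121) ≈ 0.0237355
retain: (25/146) × (14/25) × (19/25) × (2/25) × (11/25) × (23/25) ≈ 0.00236004
Highest score → churn.

churn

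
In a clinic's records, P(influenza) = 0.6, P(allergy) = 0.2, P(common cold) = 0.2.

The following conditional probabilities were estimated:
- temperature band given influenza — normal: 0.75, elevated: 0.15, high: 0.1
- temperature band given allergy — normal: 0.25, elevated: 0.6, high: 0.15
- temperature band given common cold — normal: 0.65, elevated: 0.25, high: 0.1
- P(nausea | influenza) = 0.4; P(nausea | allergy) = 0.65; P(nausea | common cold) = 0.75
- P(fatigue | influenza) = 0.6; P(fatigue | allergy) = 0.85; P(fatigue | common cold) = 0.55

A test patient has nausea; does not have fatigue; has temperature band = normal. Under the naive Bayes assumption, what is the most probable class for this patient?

influenza: 0.6 × 0.75 × 0.4 × (1−0.6) = 0.072
allergy: 0.2 × 0.25 × 0.65 × (1−0.85) = 0.004875
common cold: 0.2 × 0.65 × 0.75 × (1−0.55) = 0.043875
Highest score → influenza.

influenza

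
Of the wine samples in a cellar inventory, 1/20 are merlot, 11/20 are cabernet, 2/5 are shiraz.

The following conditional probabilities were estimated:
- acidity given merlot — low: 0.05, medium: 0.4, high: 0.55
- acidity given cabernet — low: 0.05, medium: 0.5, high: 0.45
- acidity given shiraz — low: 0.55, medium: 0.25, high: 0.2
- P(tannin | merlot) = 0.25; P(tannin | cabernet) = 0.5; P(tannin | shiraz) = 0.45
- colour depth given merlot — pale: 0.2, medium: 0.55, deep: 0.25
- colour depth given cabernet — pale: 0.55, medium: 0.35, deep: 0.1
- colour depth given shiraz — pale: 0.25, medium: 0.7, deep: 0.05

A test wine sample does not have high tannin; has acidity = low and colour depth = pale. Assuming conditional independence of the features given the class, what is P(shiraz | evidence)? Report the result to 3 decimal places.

merlot: 0.05 × 0.05 × (1−0.25) × 0.2 = 0.000375
cabernet: 0.55 × 0.05 × (1−0.5) × 0.55 = 0.0075625
shiraz: 0.4 × 0.55 × (1−0.45) × 0.25 = 0.03025
P(shiraz | x) = 0.03025 / 0.0381875 ≈ 0.792

0.792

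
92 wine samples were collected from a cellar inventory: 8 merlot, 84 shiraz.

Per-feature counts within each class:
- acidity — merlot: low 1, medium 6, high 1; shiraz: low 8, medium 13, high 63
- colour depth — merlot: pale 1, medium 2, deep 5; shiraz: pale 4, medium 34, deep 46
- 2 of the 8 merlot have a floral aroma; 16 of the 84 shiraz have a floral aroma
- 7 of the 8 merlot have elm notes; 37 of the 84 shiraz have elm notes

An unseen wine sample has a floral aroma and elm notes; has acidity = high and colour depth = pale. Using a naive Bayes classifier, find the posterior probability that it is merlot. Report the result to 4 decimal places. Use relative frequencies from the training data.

0.0980

merlot: (8/92) × (1/8) × (1/8) × (2/8) × (7/8) ≈ 0.000297215
shiraz: (84/92) × (63/84) × (4/84) × (16/84) × (37/84) ≈ 0.00273588
P(merlot | x) = 0.000297215 / 0.003033095 ≈ 0.0980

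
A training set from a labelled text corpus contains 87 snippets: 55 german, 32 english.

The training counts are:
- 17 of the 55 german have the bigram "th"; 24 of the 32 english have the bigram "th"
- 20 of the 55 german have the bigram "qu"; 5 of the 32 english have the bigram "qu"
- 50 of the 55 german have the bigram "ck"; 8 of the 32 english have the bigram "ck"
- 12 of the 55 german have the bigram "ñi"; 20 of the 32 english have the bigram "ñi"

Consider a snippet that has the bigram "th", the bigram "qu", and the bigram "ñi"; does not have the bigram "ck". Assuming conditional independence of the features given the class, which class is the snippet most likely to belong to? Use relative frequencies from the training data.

german: (55/87) × (17/55) × (20/55) × (5/55) × (12/55) ≈ 0.00140936
english: (32/87) × (24/32) × (5/32) × (24/32) × (20/32) ≈ 0.0202047
Highest score → english.

english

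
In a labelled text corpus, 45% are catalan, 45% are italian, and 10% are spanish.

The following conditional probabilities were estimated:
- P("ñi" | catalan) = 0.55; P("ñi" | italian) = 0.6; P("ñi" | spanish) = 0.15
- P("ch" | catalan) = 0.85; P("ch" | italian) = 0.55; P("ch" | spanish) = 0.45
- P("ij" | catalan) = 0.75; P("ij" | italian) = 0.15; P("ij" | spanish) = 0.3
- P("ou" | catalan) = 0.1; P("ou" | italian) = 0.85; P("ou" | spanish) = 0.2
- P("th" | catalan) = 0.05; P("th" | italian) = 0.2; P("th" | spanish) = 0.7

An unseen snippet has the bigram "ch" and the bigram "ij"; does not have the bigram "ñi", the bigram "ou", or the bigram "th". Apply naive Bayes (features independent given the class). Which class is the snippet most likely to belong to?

catalan: 0.45 × (1−0.55) × 0.85 × 0.75 × (1−0.1) × (1−0.05) = 0.11037515625
italian: 0.45 × (1−0.6) × 0.55 × 0.15 × (1−0.85) × (1−0.2) = 0.001782
spanish: 0.1 × (1−0.15) × 0.45 × 0.3 × (1−0.2) × (1−0.7) = 0.002754
Highest score → catalan.

catalan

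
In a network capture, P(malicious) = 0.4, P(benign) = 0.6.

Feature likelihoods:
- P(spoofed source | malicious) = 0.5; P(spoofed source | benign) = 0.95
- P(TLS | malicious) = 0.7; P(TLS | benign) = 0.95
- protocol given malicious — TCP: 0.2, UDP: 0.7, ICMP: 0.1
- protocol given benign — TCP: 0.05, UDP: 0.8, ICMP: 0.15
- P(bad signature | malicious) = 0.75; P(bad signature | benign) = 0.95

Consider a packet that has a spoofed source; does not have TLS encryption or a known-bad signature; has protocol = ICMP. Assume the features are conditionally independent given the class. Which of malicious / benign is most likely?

malicious

malicious: 0.4 × 0.5 × (1−0.7) × 0.1 × (1−0.75) = 0.0015
benign: 0.6 × 0.95 × (1−0.95) × 0.15 × (1−0.95) = 0.00021375
Highest score → malicious.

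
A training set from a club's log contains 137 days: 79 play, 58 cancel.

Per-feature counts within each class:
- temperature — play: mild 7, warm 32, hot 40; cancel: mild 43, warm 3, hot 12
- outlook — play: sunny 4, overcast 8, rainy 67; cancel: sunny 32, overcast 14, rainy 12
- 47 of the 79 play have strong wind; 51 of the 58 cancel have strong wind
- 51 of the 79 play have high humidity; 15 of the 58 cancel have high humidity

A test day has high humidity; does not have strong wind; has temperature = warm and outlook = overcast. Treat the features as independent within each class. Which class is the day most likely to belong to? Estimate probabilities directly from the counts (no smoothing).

play

play: (79/137) × (32/79) × (8/79) × (32/79) × (51/79) ≈ 0.00618526
cancel: (58/137) × (3/58) × (14/58) × (7/58) × (15/58) ≈ 0.000164981
Highest score → play.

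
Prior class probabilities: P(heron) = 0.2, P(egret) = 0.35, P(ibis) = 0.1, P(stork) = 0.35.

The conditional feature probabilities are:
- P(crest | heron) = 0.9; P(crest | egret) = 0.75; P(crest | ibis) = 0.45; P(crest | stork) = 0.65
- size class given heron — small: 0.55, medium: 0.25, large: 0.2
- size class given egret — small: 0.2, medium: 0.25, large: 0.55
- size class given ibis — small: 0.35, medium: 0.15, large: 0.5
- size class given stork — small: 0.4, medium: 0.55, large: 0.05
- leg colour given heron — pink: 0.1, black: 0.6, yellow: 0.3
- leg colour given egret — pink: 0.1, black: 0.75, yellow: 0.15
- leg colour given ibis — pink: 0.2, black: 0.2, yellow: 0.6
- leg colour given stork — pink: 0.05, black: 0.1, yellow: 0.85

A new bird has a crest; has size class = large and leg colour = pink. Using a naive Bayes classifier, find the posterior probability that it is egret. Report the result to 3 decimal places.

0.625

heron: 0.2 × 0.9 × 0.2 × 0.1 = 0.0036
egret: 0.35 × 0.75 × 0.55 × 0.1 = 0.0144375
ibis: 0.1 × 0.45 × 0.5 × 0.2 = 0.0045
stork: 0.35 × 0.65 × 0.05 × 0.05 = 0.00056875
P(egret | x) = 0.0144375 / 0.02310625 ≈ 0.625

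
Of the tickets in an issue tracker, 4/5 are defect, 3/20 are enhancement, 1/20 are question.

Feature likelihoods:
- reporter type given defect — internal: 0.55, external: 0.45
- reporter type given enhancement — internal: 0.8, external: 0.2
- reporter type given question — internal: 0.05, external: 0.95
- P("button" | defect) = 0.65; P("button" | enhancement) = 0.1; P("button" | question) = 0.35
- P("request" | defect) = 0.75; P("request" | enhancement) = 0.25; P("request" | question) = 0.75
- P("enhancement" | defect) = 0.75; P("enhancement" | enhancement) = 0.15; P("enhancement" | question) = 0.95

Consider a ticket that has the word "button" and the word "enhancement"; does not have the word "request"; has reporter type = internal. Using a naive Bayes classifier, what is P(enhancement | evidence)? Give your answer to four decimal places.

defect: 0.8 × 0.55 × 0.65 × (1−0.75) × 0.75 = 0.053625
enhancement: 0.15 × 0.8 × 0.1 × (1−0.25) × 0.15 = 0.00135
question: 0.05 × 0.05 × 0.35 × (1−0.75) × 0.95 = 0.0002078125
P(enhancement | x) = 0.00135 / 0.0551828125 ≈ 0.0245

0.0245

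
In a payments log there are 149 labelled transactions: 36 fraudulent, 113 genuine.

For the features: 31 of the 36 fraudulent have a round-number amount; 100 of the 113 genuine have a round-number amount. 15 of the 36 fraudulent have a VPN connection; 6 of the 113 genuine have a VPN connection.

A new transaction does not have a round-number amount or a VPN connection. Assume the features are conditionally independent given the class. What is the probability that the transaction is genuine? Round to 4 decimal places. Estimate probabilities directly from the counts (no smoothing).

fraudulent: (36/149) × (5/36) × (21/36) ≈ 0.0195749
genuine: (113/149) × (13/113) × (107/113) ≈ 0.0826157
P(genuine | x) = 0.0826157 / 0.1021906 ≈ 0.8084

0.8084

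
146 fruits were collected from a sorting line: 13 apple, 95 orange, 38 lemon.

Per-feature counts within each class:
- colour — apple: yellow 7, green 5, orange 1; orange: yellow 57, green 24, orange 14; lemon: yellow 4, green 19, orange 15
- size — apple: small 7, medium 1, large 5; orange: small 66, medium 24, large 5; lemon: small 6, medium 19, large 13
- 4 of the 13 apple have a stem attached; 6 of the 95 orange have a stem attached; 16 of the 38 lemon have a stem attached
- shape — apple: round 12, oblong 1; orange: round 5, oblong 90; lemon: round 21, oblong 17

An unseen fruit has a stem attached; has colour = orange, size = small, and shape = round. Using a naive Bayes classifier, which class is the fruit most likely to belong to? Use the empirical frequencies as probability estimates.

lemon

apple: (13/146) × (1/13) × (7/13) × (4/13) × (12/13) ≈ 0.00104751
orange: (95/146) × (14/95) × (66/95) × (6/95) × (5/95) ≈ 0.000221447
lemon: (38/146) × (15/38) × (6/38) × (16/38) × (21/38) ≈ 0.00377466
Highest score → lemon.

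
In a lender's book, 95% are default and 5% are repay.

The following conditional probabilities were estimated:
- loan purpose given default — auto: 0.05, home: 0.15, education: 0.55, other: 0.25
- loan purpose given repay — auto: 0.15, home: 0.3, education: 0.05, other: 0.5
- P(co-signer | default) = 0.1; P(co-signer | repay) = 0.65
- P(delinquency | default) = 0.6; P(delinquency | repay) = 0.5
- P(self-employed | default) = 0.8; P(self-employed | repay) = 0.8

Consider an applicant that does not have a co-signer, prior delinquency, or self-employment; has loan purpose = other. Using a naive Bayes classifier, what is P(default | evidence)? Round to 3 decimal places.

0.951

default: 0.95 × 0.25 × (1−0.1) × (1−0.6) × (1−0.8) = 0.0171
repay: 0.05 × 0.5 × (1−0.65) × (1−0.5) × (1−0.8) = 0.000875
P(default | x) = 0.0171 / 0.017975 ≈ 0.951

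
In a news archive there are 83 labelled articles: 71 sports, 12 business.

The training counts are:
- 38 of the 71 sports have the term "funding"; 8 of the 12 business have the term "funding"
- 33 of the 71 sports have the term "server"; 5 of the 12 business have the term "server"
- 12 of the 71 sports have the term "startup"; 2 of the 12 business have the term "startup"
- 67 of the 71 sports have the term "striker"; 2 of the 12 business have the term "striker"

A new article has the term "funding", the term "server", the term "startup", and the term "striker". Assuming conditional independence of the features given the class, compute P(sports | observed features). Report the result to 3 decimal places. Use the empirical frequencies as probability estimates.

0.968

sports: (71/83) × (38/71) × (33/71) × (12/71) × (67/71) ≈ 0.0339391
business: (12/83) × (8/12) × (5/12) × (2/12) × (2/12) ≈ 0.00111557
P(sports | x) = 0.0339391 / 0.03505467 ≈ 0.968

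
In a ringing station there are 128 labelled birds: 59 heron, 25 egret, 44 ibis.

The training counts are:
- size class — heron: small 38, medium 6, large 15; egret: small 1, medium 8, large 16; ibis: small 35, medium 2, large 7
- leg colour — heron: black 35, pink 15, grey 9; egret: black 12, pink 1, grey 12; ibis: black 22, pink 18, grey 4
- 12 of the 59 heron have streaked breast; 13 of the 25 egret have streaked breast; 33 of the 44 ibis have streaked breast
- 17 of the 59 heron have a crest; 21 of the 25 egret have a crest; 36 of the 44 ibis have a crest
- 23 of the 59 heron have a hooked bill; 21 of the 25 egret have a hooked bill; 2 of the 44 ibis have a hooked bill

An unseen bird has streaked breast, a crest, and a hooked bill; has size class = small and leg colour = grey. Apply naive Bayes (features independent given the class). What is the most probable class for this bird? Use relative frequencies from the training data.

egret

heron: (59/128) × (38/59) × (9/59) × (12/59) × (17/59) × (23/59) ≈ 0.00103458
egret: (25/128) × (1/25) × (12/25) × (13/25) × (21/25) × (21/25) = 0.00137592
ibis: (44/128) × (35/44) × (4/44) × (33/44) × (36/44) × (2/44) ≈ 0.000693352
Highest score → egret.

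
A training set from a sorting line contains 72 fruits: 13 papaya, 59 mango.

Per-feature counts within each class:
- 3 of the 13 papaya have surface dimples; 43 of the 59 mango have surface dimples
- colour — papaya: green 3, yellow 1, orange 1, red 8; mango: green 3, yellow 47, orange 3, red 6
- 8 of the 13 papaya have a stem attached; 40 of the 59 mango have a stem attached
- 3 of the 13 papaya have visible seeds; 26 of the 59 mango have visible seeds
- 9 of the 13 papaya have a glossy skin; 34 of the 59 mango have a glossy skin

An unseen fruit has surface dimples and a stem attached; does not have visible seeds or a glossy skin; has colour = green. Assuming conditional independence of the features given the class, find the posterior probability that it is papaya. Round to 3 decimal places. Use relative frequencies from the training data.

0.223

papaya: (13/72) × (3/13) × (3/13) × (8/13) × (10/13) × (4/13) ≈ 0.00140051
mango: (59/72) × (43/59) × (3/59) × (40/59) × (33/59) × (25/59) ≈ 0.00487936
P(papaya | x) = 0.00140051 / 0.00627987 ≈ 0.223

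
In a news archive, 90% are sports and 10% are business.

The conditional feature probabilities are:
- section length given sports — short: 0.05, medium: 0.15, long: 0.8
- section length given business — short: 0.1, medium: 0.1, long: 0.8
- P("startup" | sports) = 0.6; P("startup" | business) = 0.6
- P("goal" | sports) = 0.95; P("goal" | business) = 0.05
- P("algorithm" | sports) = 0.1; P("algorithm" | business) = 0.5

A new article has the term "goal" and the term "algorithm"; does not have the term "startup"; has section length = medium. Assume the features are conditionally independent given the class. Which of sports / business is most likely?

sports: 0.9 × 0.15 × (1−0.6) × 0.95 × 0.1 = 0.00513
business: 0.1 × 0.1 × (1−0.6) × 0.05 × 0.5 = 0.0001
Highest score → sports.

sports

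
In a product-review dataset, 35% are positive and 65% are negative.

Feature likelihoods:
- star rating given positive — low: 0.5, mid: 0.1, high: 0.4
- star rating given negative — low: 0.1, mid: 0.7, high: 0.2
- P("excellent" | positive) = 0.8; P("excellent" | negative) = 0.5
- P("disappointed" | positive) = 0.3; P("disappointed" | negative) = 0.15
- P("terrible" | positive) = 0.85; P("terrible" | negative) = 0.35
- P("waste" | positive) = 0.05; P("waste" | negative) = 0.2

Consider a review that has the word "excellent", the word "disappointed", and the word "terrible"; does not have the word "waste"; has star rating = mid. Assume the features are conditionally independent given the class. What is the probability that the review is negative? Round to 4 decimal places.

positive: 0.35 × 0.1 × 0.8 × 0.3 × 0.85 × (1−0.05) = 0.006783
negative: 0.65 × 0.7 × 0.5 × 0.15 × 0.35 × (1−0.2) = 0.009555
P(negative | x) = 0.009555 / 0.016338 ≈ 0.5848

0.5848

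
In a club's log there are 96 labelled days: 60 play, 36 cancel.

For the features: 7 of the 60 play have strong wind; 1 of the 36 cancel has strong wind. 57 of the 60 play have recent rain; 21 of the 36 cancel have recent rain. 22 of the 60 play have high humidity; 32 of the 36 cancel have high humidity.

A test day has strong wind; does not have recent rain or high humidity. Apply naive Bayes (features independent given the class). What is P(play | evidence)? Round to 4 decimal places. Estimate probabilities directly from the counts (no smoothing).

0.8272

play: (60/96) × (7/60) × (3/60) × (38/60) ≈ 0.00230903
cancel: (36/96) × (1/36) × (15/36) × (4/36) ≈ 0.000482253
P(play | x) = 0.00230903 / 0.002791283 ≈ 0.8272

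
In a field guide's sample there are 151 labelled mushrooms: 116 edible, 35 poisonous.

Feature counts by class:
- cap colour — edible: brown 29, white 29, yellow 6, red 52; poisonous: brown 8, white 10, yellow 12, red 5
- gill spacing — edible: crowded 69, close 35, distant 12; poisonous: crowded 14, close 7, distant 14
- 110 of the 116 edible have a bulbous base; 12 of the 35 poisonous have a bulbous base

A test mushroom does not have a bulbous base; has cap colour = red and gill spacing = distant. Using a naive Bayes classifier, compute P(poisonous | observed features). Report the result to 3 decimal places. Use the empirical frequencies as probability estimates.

0.825

edible: (116/151) × (52/116) × (12/116) × (6/116) ≈ 0.00184265
poisonous: (35/151) × (5/35) × (14/35) × (23/35) ≈ 0.00870388
P(poisonous | x) = 0.00870388 / 0.01054653 ≈ 0.825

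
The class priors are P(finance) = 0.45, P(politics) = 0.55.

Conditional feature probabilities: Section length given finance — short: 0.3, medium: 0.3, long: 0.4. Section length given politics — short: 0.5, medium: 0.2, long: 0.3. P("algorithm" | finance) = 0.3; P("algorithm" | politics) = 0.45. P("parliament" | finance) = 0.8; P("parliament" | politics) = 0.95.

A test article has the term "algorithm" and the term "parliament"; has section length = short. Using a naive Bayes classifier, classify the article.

finance: 0.45 × 0.3 × 0.3 × 0.8 = 0.0324
politics: 0.55 × 0.5 × 0.45 × 0.95 = 0.1175625
Highest score → politics.

politics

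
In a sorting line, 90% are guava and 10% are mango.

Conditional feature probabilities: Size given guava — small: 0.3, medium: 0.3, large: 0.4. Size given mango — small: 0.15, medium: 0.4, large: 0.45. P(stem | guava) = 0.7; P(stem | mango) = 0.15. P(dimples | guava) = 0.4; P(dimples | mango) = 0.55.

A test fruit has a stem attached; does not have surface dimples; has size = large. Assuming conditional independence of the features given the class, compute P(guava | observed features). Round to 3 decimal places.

0.980

guava: 0.9 × 0.4 × 0.7 × (1−0.4) = 0.1512
mango: 0.1 × 0.45 × 0.15 × (1−0.55) = 0.0030375
P(guava | x) = 0.1512 / 0.1542375 ≈ 0.980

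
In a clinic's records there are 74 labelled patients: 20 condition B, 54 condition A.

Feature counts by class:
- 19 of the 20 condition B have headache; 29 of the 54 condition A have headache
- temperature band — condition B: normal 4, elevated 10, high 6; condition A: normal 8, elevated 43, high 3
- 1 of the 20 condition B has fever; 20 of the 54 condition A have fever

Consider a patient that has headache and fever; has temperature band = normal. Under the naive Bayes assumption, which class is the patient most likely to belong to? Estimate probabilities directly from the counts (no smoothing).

condition B: (20/74) × (19/20) × (4/20) × (1/20) ≈ 0.00256757
condition A: (54/74) × (29/54) × (8/54) × (20/54) ≈ 0.021503
Highest score → condition A.

condition A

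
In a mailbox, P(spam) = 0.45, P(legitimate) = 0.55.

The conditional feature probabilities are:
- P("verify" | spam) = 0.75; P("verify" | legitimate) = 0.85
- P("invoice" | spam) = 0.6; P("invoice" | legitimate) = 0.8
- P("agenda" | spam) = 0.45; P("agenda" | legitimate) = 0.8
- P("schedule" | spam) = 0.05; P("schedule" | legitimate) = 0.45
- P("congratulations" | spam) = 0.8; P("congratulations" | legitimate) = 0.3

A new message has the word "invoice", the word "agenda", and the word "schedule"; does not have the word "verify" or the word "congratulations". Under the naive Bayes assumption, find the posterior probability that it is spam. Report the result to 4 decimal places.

spam: 0.45 × (1−0.75) × 0.6 × 0.45 × 0.05 × (1−0.8) = 0.00030375
legitimate: 0.55 × (1−0.85) × 0.8 × 0.8 × 0.45 × (1−0.3) = 0.016632
P(spam | x) = 0.00030375 / 0.01693575 ≈ 0.0179

0.0179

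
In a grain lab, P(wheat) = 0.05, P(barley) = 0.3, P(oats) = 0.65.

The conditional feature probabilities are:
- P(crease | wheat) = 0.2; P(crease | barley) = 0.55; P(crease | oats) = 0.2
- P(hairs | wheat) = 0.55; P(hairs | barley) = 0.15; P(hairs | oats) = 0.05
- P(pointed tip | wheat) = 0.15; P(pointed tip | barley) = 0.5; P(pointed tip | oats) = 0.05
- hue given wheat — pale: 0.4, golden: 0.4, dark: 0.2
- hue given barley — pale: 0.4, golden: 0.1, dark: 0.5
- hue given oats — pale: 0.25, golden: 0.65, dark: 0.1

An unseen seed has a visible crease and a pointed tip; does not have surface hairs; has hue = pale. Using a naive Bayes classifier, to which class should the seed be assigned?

wheat: 0.05 × 0.2 × (1−0.55) × 0.15 × 0.4 = 0.00027
barley: 0.3 × 0.55 × (1−0.15) × 0.5 × 0.4 = 0.02805
oats: 0.65 × 0.2 × (1−0.05) × 0.05 × 0.25 = 0.00154375
Highest score → barley.

barley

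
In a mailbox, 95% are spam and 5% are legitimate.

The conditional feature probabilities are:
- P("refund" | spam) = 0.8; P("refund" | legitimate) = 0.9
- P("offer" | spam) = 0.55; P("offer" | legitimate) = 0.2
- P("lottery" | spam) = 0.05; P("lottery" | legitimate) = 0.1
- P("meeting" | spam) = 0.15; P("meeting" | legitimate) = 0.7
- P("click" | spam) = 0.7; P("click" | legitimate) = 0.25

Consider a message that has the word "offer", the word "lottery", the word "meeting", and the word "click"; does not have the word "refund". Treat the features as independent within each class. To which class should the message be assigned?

spam

spam: 0.95 × (1−0.8) × 0.55 × 0.05 × 0.15 × 0.7 = 0.000548625
legitimate: 0.05 × (1−0.9) × 0.2 × 0.1 × 0.7 × 0.25 = 0.0000175
Highest score → spam.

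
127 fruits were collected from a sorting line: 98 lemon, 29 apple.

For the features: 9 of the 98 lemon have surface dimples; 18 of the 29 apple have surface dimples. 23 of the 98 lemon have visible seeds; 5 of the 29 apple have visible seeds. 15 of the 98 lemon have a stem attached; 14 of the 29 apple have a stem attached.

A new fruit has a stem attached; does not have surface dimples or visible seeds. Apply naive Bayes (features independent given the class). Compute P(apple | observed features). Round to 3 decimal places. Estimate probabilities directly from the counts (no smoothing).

lemon: (98/127) × (89/98) × (75/98) × (15/98) ≈ 0.0820893
apple: (29/127) × (11/29) × (24/29) × (14/29) ≈ 0.0346045
P(apple | x) = 0.0346045 / 0.1166938 ≈ 0.297

0.297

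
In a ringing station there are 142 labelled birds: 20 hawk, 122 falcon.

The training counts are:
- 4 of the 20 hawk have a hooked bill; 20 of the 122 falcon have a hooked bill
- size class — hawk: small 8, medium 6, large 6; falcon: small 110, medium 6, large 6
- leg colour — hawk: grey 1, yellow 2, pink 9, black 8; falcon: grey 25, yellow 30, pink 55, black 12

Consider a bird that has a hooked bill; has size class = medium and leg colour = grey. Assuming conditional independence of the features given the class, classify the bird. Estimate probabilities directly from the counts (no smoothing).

hawk: (20/142) × (4/20) × (6/20) × (1/20) ≈ 0.000422535
falcon: (122/142) × (20/122) × (6/122) × (25/122) ≈ 0.00141943
Highest score → falcon.

falcon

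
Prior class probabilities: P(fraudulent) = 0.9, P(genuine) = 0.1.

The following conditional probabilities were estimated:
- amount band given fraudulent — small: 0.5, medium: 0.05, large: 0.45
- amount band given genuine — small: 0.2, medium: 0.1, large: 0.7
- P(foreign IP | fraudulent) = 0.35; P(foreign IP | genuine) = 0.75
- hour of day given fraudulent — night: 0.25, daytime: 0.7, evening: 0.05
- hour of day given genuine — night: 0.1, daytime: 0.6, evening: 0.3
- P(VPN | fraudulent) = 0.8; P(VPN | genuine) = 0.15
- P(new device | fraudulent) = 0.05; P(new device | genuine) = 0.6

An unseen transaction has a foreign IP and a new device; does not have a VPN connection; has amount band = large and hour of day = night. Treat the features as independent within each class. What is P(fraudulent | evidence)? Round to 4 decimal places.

0.1169

fraudulent: 0.9 × 0.45 × 0.35 × 0.25 × (1−0.8) × 0.05 = 0.000354375
genuine: 0.1 × 0.7 × 0.75 × 0.1 × (1−0.15) × 0.6 = 0.0026775
P(fraudulent | x) = 0.000354375 / 0.003031875 ≈ 0.1169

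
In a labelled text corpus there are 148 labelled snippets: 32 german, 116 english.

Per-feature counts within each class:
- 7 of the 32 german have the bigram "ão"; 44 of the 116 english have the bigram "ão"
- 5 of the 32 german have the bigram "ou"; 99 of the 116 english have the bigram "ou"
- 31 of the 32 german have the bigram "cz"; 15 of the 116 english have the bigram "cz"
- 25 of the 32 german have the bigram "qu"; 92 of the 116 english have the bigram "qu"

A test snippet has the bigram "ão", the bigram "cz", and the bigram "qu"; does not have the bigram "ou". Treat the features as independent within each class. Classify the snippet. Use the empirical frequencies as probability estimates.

german

german: (32/148) × (7/32) × (27/32) × (31/32) × (25/32) ≈ 0.0302031
english: (116/148) × (44/116) × (17/116) × (15/116) × (92/116) ≈ 0.00446833
Highest score → german.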